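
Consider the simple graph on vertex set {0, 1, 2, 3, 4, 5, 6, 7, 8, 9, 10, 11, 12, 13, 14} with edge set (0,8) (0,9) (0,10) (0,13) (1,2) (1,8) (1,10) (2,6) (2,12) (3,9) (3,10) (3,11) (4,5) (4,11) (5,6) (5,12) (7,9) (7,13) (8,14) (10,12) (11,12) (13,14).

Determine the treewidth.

3

A width-3 tree decomposition is:
Bags: B1 = {4, 5, 6, 11}  B2 = {5, 6, 11, 12}  B3 = {2, 6, 11, 12}  B4 = {2, 3, 11, 12}  B5 = {2, 3, 10, 12}  B6 = {1, 2, 3, 10}  B7 = {1, 3, 9, 10}  B8 = {0, 1, 9, 10}  B9 = {0, 1, 8, 9}  B10 = {0, 7, 8, 9}  B11 = {0, 7, 8, 13}  B12 = {7, 8, 13, 14}
Tree: B1–B2, B2–B3, B3–B4, B4–B5, B5–B6, B6–B7, B7–B8, B8–B9, B9–B10, B10–B11, B11–B12
Every bag has size at most 4, so the width is 4 − 1 = 3 and tw(G) ≤ 3. For the lower bound: the 4 vertex sets {4,5,6}, {11}, {12}, {1,2,3,10} are disjoint, each induces a connected subgraph, and every pair is joined by at least one edge of G. Contracting each set to a single vertex therefore yields K_{4} as a minor, and since treewidth is minor-monotone, tw(G) ≥ tw(K_{4}) = 3. Combining the bounds, tw(G) = 3.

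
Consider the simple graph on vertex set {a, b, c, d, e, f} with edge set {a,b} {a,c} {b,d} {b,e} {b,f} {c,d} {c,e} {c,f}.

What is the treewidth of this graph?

2

A width-2 tree decomposition is:
Bags: B1 = {a, b, c}  B2 = {b, c, e}  B3 = {b, c, d}  B4 = {b, c, f}
Tree: B1–B2, B2–B3, B3–B4
The largest bag has 3 vertices, giving width 2; this decomposition certifies tw(G) ≤ 2. The edges a–c–e–b–a form a cycle, so G is not a tree and its treewidth is at least 2. Combining the bounds, tw(G) = 2.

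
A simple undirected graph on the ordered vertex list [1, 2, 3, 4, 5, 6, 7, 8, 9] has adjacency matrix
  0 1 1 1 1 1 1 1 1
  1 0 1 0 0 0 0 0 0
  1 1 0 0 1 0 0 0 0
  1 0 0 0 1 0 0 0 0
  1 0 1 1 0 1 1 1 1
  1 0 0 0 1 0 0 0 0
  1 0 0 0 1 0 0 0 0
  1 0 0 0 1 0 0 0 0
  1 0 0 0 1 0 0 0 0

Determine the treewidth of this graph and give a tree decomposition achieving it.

The largest bag has 3 vertices, giving width 2; this decomposition certifies tw(G) ≤ 2. On the other hand G contains the 3-clique {1, 2, 3}. A clique must lie in a single bag of any decomposition, so no decomposition can have width below 2. Therefore the treewidth is 2.

Treewidth 2.
One optimal decomposition is:
Bags: B1 = {1, 5, 9}  B2 = {1, 3, 5}  B3 = {1, 5, 8}  B4 = {1, 4, 5}  B5 = {1, 5, 7}  B6 = {1, 5, 6}  B7 = {1, 2, 3}
Tree: B1–B2, B2–B3, B3–B4, B2–B5, B5–B6, B2–B7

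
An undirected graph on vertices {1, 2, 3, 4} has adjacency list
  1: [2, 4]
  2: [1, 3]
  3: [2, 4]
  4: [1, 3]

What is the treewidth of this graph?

2

A width-2 tree decomposition is:
Bags: B1 = {1, 2, 3}  B2 = {1, 3, 4}
Tree: B1–B2
The largest bag has 3 vertices, giving width 2; this decomposition certifies tw(G) ≤ 2. For the lower bound, G contains the cycle 3–2–1–4–3, so G is not a forest; only forests have treewidth ≤ 1, hence tw(G) ≥ 2. Therefore the treewidth is 2.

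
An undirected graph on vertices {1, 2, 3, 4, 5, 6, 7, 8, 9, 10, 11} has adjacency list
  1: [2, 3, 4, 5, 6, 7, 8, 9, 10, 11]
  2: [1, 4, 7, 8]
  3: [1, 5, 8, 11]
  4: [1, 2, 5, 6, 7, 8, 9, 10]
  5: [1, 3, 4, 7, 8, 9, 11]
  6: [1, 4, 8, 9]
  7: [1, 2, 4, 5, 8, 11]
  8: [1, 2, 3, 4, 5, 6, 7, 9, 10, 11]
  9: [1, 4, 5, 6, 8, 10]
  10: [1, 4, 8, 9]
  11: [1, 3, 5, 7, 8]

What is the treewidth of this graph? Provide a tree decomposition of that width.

Every bag has size at most 5, so the width is 5 − 1 = 4 and tw(G) ≤ 4. For the lower bound, the 5 vertices {1, 3, 5, 8, 11} are pairwise adjacent, and any tree decomposition puts a clique entirely inside one bag — forcing width ≥ 4. Combining the bounds, tw(G) = 4.

Treewidth 4.
Bags: B1 = {1, 2, 4, 7, 8}  B2 = {1, 4, 5, 7, 8}  B3 = {1, 5, 7, 8, 11}  B4 = {1, 4, 5, 8, 9}  B5 = {1, 4, 6, 8, 9}  B6 = {1, 4, 8, 9, 10}  B7 = {1, 3, 5, 8, 11}
Tree: B1–B2, B2–B3, B2–B4, B4–B5, B4–B6, B3–B7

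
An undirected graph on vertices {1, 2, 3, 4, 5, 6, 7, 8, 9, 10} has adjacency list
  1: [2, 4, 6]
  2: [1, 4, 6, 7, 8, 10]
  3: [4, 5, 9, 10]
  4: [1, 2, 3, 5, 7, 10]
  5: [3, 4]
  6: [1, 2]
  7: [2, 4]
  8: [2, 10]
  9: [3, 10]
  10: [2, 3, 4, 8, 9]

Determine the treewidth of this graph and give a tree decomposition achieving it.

Treewidth 2.
Bags: B1 = {1, 2, 4}  B2 = {2, 4, 10}  B3 = {3, 4, 10}  B4 = {2, 8, 10}  B5 = {1, 2, 6}  B6 = {2, 4, 7}  B7 = {3, 9, 10}  B8 = {3, 4, 5}
Tree: B1–B2, B2–B3, B2–B4, B1–B5, B1–B6, B3–B7, B3–B8

Each bag holds 3 vertices, so the decomposition has width 2, which upper-bounds the treewidth. On the other hand G contains the 3-clique {3, 9, 10}. A clique must lie in a single bag of any decomposition, so no decomposition can have width below 2. Combining the bounds, tw(G) = 2.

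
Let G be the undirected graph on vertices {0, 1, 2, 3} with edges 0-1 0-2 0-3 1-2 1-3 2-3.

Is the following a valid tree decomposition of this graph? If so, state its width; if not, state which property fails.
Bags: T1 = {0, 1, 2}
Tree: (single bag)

A tree decomposition must satisfy three properties: every vertex lies in some bag; for every edge, both endpoints lie together in some bag; and for every vertex, the bags containing it form a connected subtree. Here vertex 3 appears in no bag, so the decomposition is invalid.

No — vertex 3 appears in no bag.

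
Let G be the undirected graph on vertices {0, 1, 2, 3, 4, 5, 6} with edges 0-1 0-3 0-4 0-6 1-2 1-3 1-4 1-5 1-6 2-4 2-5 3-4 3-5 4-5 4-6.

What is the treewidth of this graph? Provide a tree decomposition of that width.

Treewidth 3.
One such decomposition:
Bags: B1 = {0, 1, 3, 4}  B2 = {1, 3, 4, 5}  B3 = {0, 1, 4, 6}  B4 = {1, 2, 4, 5}
Tree: B1–B2, B1–B3, B2–B4

The largest bag has 4 vertices, giving width 3; this decomposition certifies tw(G) ≤ 3. On the other hand G contains the 4-clique {0, 1, 3, 4}. A clique must lie in a single bag of any decomposition, so no decomposition can have width below 3. Combining the bounds, tw(G) = 3.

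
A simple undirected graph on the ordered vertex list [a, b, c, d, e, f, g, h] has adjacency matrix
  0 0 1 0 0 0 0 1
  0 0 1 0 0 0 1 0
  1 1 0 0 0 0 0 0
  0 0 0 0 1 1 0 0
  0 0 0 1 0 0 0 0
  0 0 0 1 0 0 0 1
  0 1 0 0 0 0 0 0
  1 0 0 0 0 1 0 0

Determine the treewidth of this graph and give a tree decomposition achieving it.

The largest bag has 2 vertices, giving width 1; this decomposition certifies tw(G) ≤ 1. Since G has at least one edge (e.g. e–d), it is not an edgeless graph, so tw(G) ≥ 1. The upper and lower bounds meet at 1, so that is the treewidth.

Treewidth 1.
One optimal decomposition is:
Bags: B1 = {d, e}  B2 = {d, f}  B3 = {f, h}  B4 = {a, h}  B5 = {a, c}  B6 = {b, c}  B7 = {b, g}
Tree: B1–B2, B2–B3, B3–B4, B4–B5, B5–B6, B6–B7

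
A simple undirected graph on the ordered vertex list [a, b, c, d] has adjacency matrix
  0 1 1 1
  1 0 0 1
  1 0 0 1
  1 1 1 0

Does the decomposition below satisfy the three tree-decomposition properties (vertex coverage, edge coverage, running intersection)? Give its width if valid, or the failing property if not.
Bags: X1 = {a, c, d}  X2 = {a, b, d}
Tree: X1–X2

Vertex coverage: the bags together contain {a, b, c, d}, the full vertex set. Edge coverage: each edge of G has both endpoints in at least one bag. Running intersection: for every vertex, the bags containing it form a connected subtree. All three properties hold, so this is a valid tree decomposition of width max|bag| − 1 = 2, and hence tw(G) ≤ 2.

Yes; width 2.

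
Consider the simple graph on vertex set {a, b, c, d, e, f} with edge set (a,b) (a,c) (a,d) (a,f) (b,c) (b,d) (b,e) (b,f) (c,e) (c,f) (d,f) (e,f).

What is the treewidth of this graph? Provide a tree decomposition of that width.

Each bag holds 4 vertices, so the decomposition has width 3, which upper-bounds the treewidth. For the lower bound, the 4 vertices {a, b, d, f} are pairwise adjacent, and any tree decomposition puts a clique entirely inside one bag — forcing width ≥ 3. The upper and lower bounds meet at 3, so that is the treewidth.

Treewidth 3.
One such decomposition:
Bags: B1 = {a, b, d, f}  B2 = {a, b, c, f}  B3 = {b, c, e, f}
Tree: B1–B2, B2–B3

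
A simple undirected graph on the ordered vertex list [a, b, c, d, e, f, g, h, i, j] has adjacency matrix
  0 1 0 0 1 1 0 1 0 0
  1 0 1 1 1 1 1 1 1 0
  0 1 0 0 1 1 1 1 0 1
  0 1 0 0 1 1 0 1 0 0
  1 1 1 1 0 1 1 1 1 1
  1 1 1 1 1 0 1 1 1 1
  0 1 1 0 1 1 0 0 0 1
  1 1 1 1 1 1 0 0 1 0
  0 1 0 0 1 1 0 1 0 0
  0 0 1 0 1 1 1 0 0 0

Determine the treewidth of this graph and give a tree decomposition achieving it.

Every bag has size at most 5, so the width is 5 − 1 = 4 and tw(G) ≤ 4. Conversely, {c, e, f, g, j} is a clique of size 5, and the vertices of any clique must share a bag in every tree decomposition; so some bag has ≥ 5 vertices and tw(G) ≥ 4. The upper and lower bounds meet at 4, so that is the treewidth.

Treewidth 4.
One such decomposition:
Bags: B1 = {b, d, e, f, h}  B2 = {b, c, e, f, h}  B3 = {a, b, e, f, h}  B4 = {b, e, f, h, i}  B5 = {b, c, e, f, g}  B6 = {c, e, f, g, j}
Tree: B1–B2, B1–B3, B1–B4, B2–B5, B5–B6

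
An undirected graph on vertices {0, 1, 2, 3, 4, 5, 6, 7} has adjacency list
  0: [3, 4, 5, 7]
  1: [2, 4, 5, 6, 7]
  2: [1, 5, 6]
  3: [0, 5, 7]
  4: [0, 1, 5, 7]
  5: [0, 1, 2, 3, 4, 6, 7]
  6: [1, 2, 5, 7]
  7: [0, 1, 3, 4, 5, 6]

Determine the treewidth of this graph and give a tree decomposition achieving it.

Treewidth 3.
One such decomposition:
Bags: B1 = {1, 4, 5, 7}  B2 = {1, 5, 6, 7}  B3 = {0, 4, 5, 7}  B4 = {0, 3, 5, 7}  B5 = {1, 2, 5, 6}
Tree: B1–B2, B1–B3, B3–B4, B2–B5

Every bag has size at most 4, so the width is 4 − 1 = 3 and tw(G) ≤ 3. For the lower bound, the 4 vertices {1, 2, 5, 6} are pairwise adjacent, and any tree decomposition puts a clique entirely inside one bag — forcing width ≥ 3. Combining the bounds, tw(G) = 3.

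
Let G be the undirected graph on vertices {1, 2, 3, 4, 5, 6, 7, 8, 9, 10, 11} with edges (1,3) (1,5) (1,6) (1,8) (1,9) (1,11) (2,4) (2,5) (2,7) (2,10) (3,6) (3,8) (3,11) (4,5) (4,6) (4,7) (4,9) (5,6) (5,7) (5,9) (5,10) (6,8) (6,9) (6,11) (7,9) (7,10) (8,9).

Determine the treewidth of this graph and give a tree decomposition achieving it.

Each bag holds 4 vertices, so the decomposition has width 3, which upper-bounds the treewidth. On the other hand G contains the 4-clique {1, 6, 8, 9}. A clique must lie in a single bag of any decomposition, so no decomposition can have width below 3. Hence tw(G) = 3 exactly.

Treewidth 3.
One optimal decomposition is:
Bags: B1 = {4, 5, 6, 9}  B2 = {4, 5, 7, 9}  B3 = {2, 4, 5, 7}  B4 = {1, 5, 6, 9}  B5 = {2, 5, 7, 10}  B6 = {1, 6, 8, 9}  B7 = {1, 3, 6, 8}  B8 = {1, 3, 6, 11}
Tree: B1–B2, B2–B3, B1–B4, B3–B5, B4–B6, B6–B7, B7–B8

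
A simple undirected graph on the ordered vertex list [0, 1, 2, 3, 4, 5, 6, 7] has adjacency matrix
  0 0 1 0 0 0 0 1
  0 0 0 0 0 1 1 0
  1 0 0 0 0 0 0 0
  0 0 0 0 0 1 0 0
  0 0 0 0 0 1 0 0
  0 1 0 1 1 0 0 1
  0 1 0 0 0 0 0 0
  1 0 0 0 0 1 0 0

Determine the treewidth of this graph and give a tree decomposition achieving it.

Treewidth 1.
One optimal decomposition is:
Bags: B1 = {4, 5}  B2 = {1, 5}  B3 = {5, 7}  B4 = {0, 7}  B5 = {0, 2}  B6 = {1, 6}  B7 = {3, 5}
Tree: B1–B2, B1–B3, B3–B4, B4–B5, B2–B6, B2–B7

Every bag has size at most 2, so the width is 2 − 1 = 1 and tw(G) ≤ 1. Any graph with an edge has treewidth ≥ 1, and G has the edge 4–5. The upper and lower bounds meet at 1, so that is the treewidth.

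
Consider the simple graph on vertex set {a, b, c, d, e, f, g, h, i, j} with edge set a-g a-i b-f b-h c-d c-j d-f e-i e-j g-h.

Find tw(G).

2

A width-2 tree decomposition is:
Bags: B1 = {a, g, i}  B2 = {g, h, i}  B3 = {b, h, i}  B4 = {b, f, i}  B5 = {d, f, i}  B6 = {c, d, i}  B7 = {c, i, j}  B8 = {e, i, j}
Tree: B1–B2, B2–B3, B3–B4, B4–B5, B5–B6, B6–B7, B7–B8
Every bag has size at most 3, so the width is 3 − 1 = 2 and tw(G) ≤ 2. Since i–a–g–h–b–f–d–c–j–e–i is a cycle in G, G is not acyclic. Forests are exactly the graphs of treewidth ≤ 1, so tw(G) ≥ 2. Therefore the treewidth is 2.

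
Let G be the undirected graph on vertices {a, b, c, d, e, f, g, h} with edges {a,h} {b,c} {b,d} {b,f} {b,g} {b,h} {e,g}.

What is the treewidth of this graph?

A width-1 tree decomposition is:
Bags: B1 = {b, c}  B2 = {b, g}  B3 = {b, d}  B4 = {b, h}  B5 = {e, g}  B6 = {a, h}  B7 = {b, f}
Tree: B1–B2, B2–B3, B1–B4, B2–B5, B4–B6, B4–B7
The largest bag has 2 vertices, giving width 1; this decomposition certifies tw(G) ≤ 1. G has an edge, so its treewidth is at least 1. Hence tw(G) = 1 exactly.

1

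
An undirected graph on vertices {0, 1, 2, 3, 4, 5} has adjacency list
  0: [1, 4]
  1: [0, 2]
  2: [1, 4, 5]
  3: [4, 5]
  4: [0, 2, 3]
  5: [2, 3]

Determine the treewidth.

2

A width-2 tree decomposition is:
Bags: B1 = {2, 3, 5}  B2 = {2, 3, 4}  B3 = {1, 2, 4}  B4 = {0, 1, 4}
Tree: B1–B2, B2–B3, B3–B4
Every bag has size at most 3, so the width is 3 − 1 = 2 and tw(G) ≤ 2. Since 5–3–4–2–5 is a cycle in G, G is not acyclic. Forests are exactly the graphs of treewidth ≤ 1, so tw(G) ≥ 2. Hence tw(G) = 2 exactly.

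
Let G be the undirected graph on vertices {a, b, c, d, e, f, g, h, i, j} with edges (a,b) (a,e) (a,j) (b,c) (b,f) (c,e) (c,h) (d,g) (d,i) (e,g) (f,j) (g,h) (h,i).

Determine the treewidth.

A width-2 tree decomposition is:
Bags: B1 = {d, g, i}  B2 = {g, h, i}  B3 = {e, g, h}  B4 = {c, e, h}  B5 = {a, c, e}  B6 = {a, b, c}  B7 = {a, b, j}  B8 = {b, f, j}
Tree: B1–B2, B2–B3, B3–B4, B4–B5, B5–B6, B6–B7, B7–B8
Each bag holds 3 vertices, so the decomposition has width 2, which upper-bounds the treewidth. Since d–i–h–g–d is a cycle in G, G is not acyclic. Forests are exactly the graphs of treewidth ≤ 1, so tw(G) ≥ 2. The upper and lower bounds meet at 2, so that is the treewidth.

2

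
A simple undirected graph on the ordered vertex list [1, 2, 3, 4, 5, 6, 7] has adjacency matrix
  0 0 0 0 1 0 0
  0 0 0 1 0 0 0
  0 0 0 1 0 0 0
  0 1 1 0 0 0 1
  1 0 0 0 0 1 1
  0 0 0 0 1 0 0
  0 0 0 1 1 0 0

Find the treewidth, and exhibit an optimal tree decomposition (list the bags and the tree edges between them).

Each bag holds 2 vertices, so the decomposition has width 1, which upper-bounds the treewidth. Any graph with an edge has treewidth ≥ 1, and G has the edge 7–4. Hence tw(G) = 1 exactly.

Treewidth 1.
Bags: B1 = {4, 7}  B2 = {5, 7}  B3 = {1, 5}  B4 = {2, 4}  B5 = {3, 4}  B6 = {5, 6}
Tree: B1–B2, B2–B3, B1–B4, B4–B5, B2–B6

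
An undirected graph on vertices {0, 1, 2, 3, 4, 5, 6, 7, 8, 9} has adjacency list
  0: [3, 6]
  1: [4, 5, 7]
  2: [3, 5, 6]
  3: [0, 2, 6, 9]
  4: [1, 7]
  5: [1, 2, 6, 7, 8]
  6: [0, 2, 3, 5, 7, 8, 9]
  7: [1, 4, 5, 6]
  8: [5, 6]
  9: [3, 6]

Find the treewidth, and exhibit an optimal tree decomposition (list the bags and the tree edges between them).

Treewidth 2.
Bags: B1 = {2, 5, 6}  B2 = {5, 6, 7}  B3 = {5, 6, 8}  B4 = {2, 3, 6}  B5 = {1, 5, 7}  B6 = {0, 3, 6}  B7 = {3, 6, 9}  B8 = {1, 4, 7}
Tree: B1–B2, B1–B3, B1–B4, B2–B5, B4–B6, B6–B7, B5–B8

Every bag has size at most 3, so the width is 3 − 1 = 2 and tw(G) ≤ 2. On the other hand G contains the 3-clique {1, 4, 7}. A clique must lie in a single bag of any decomposition, so no decomposition can have width below 2. Combining the bounds, tw(G) = 2.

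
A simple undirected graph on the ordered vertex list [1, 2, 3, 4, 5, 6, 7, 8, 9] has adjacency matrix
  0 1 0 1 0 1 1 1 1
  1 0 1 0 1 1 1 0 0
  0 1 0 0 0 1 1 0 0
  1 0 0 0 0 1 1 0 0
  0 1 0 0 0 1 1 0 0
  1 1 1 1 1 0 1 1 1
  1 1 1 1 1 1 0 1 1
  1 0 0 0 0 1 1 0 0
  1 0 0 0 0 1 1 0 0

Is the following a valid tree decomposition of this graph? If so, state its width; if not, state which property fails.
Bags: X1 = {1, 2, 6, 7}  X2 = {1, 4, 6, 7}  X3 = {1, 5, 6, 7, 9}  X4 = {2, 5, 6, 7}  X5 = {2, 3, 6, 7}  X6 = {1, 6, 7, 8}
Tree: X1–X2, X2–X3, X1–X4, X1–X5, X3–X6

A tree decomposition must satisfy three properties: every vertex lies in some bag; for every edge, both endpoints lie together in some bag; and for every vertex, the bags containing it form a connected subtree. Here bags containing vertex 5 are not connected in the tree, so the decomposition is invalid.

No — bags containing vertex 5 are not connected in the tree.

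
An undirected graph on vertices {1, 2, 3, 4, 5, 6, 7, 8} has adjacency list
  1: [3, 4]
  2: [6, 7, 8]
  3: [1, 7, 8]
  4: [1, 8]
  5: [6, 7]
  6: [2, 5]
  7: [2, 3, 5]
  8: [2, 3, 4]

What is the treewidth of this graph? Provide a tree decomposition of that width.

The largest bag has 3 vertices, giving width 2; this decomposition certifies tw(G) ≤ 2. Since 5–6–2–7–5 is a cycle in G, G is not acyclic. Forests are exactly the graphs of treewidth ≤ 1, so tw(G) ≥ 2. Therefore the treewidth is 2.

Treewidth 2.
One optimal decomposition is:
Bags: B1 = {5, 6, 7}  B2 = {2, 6, 7}  B3 = {2, 3, 7}  B4 = {2, 3, 8}  B5 = {1, 3, 8}  B6 = {1, 4, 8}
Tree: B1–B2, B2–B3, B3–B4, B4–B5, B5–B6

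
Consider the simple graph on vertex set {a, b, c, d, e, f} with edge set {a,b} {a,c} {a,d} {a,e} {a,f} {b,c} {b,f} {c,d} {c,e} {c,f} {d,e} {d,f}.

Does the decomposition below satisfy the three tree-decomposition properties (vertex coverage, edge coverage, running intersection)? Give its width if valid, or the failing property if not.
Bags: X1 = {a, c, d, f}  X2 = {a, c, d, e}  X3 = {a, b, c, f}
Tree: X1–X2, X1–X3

Yes; width 3.

Every vertex of G appears in some bag (union = {a, b, c, d, e, f}); every edge is covered by a bag; and for each vertex v the set of bags containing v is connected in the bag tree. The decomposition is therefore valid. The largest bag has 4 vertices, so the width is 3.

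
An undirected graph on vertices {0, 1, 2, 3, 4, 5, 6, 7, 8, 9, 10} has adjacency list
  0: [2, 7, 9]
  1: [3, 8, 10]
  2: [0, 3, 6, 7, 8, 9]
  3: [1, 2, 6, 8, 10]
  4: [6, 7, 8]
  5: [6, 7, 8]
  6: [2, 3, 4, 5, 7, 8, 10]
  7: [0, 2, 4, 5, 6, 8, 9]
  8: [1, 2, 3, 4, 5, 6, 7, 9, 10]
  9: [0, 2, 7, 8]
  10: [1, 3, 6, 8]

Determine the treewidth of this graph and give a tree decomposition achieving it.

Treewidth 3.
Bags: B1 = {2, 3, 6, 8}  B2 = {2, 6, 7, 8}  B3 = {3, 6, 8, 10}  B4 = {5, 6, 7, 8}  B5 = {1, 3, 8, 10}  B6 = {2, 7, 8, 9}  B7 = {4, 6, 7, 8}  B8 = {0, 2, 7, 9}
Tree: B1–B2, B1–B3, B2–B4, B3–B5, B2–B6, B4–B7, B6–B8

Each bag holds 4 vertices, so the decomposition has width 3, which upper-bounds the treewidth. For the lower bound, the 4 vertices {0, 2, 7, 9} are pairwise adjacent, and any tree decomposition puts a clique entirely inside one bag — forcing width ≥ 3. Combining the bounds, tw(G) = 3.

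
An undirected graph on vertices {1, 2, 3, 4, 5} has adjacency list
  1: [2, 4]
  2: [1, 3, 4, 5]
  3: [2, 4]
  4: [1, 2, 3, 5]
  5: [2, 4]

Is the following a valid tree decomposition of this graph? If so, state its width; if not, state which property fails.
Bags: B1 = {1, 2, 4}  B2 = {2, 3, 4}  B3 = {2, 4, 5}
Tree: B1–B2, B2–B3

Every vertex of G appears in some bag (union = {1, 2, 3, 4, 5}); every edge is covered by a bag; and for each vertex v the set of bags containing v is connected in the bag tree. The decomposition is therefore valid. The largest bag has 3 vertices, so the width is 2.

Yes; width 2.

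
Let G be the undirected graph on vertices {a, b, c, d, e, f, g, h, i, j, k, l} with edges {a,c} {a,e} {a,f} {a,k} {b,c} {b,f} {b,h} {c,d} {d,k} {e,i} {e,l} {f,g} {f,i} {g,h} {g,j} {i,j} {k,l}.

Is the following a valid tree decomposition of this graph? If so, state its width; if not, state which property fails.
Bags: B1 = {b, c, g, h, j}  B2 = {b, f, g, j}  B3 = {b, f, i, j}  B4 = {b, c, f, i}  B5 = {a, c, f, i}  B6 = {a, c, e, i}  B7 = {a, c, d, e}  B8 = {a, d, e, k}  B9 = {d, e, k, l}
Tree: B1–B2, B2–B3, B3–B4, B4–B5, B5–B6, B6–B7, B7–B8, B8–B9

A tree decomposition must satisfy three properties: every vertex lies in some bag; for every edge, both endpoints lie together in some bag; and for every vertex, the bags containing it form a connected subtree. Here bags containing vertex c are not connected in the tree, so the decomposition is invalid.

No — bags containing vertex c are not connected in the tree.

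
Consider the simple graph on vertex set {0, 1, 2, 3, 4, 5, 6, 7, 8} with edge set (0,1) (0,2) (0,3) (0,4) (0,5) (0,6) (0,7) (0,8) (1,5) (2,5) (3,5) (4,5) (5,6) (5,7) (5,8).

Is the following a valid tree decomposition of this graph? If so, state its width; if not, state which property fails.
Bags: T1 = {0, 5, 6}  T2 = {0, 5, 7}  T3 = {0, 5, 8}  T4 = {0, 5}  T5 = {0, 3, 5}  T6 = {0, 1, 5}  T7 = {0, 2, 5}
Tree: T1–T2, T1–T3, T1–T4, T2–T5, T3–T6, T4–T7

No — vertex 4 appears in no bag.

A tree decomposition must satisfy three properties: every vertex lies in some bag; for every edge, both endpoints lie together in some bag; and for every vertex, the bags containing it form a connected subtree. Here vertex 4 appears in no bag, so the decomposition is invalid.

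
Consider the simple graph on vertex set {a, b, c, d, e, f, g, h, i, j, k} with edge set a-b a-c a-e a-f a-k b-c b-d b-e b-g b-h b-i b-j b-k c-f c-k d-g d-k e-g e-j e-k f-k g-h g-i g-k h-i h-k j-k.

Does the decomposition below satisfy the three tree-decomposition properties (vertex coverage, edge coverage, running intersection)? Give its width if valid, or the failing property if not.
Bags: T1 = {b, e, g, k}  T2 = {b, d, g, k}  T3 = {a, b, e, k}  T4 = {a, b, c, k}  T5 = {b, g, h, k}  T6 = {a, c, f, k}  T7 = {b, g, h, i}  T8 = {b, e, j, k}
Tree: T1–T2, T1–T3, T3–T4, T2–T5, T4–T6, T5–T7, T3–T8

Vertex coverage: the bags together contain {a, b, c, d, e, f, g, h, i, j, k}, the full vertex set. Edge coverage: each edge of G has both endpoints in at least one bag. Running intersection: for every vertex, the bags containing it form a connected subtree. All three properties hold, so this is a valid tree decomposition of width max|bag| − 1 = 3, and hence tw(G) ≤ 3.

Yes; width 3.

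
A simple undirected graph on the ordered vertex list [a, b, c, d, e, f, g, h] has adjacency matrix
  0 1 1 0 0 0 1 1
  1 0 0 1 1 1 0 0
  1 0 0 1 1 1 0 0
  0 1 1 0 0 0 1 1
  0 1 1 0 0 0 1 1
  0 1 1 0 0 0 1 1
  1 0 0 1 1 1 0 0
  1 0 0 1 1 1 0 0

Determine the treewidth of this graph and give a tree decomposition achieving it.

The largest bag has 5 vertices, giving width 4; this decomposition certifies tw(G) ≤ 4. For the lower bound: the 5 vertex sets {e,g}, {a,c}, {b,d}, {h}, {f} are disjoint, each induces a connected subgraph, and every pair is joined by at least one edge of G. Contracting each set to a single vertex therefore yields K_{5} as a minor, and since treewidth is minor-monotone, tw(G) ≥ tw(K_{5}) = 4. Combining the bounds, tw(G) = 4.

Treewidth 4.
One optimal decomposition is:
Bags: B1 = {b, c, e, g, h}  B2 = {a, b, c, g, h}  B3 = {b, c, d, g, h}  B4 = {b, c, f, g, h}
Tree: B1–B2, B2–B3, B3–B4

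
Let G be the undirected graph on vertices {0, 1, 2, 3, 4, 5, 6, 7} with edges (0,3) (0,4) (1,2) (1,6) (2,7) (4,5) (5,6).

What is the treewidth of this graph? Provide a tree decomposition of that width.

Each bag holds 2 vertices, so the decomposition has width 1, which upper-bounds the treewidth. Any graph with an edge has treewidth ≥ 1, and G has the edge 3–0. The upper and lower bounds meet at 1, so that is the treewidth.

Treewidth 1.
One such decomposition:
Bags: B1 = {0, 3}  B2 = {0, 4}  B3 = {4, 5}  B4 = {5, 6}  B5 = {1, 6}  B6 = {1, 2}  B7 = {2, 7}
Tree: B1–B2, B2–B3, B3–B4, B4–B5, B5–B6, B6–B7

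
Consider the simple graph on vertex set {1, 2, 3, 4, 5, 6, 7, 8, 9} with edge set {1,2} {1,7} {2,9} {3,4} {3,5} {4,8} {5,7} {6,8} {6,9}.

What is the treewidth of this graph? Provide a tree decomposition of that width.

Treewidth 2.
One such decomposition:
Bags: B1 = {3, 4, 5}  B2 = {4, 5, 8}  B3 = {5, 6, 8}  B4 = {5, 6, 9}  B5 = {2, 5, 9}  B6 = {1, 2, 5}  B7 = {1, 5, 7}
Tree: B1–B2, B2–B3, B3–B4, B4–B5, B5–B6, B6–B7

Every bag has size at most 3, so the width is 3 − 1 = 2 and tw(G) ≤ 2. Since 5–3–4–8–6–9–2–1–7–5 is a cycle in G, G is not acyclic. Forests are exactly the graphs of treewidth ≤ 1, so tw(G) ≥ 2. Combining the bounds, tw(G) = 2.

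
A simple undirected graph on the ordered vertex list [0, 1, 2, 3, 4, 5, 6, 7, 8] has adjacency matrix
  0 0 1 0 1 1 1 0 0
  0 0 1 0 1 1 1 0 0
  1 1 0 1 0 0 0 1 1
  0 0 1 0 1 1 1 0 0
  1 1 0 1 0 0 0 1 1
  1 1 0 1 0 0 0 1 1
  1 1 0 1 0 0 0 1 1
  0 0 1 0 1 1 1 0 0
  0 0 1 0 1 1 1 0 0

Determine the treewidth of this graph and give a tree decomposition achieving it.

Treewidth 4.
One optimal decomposition is:
Bags: B1 = {2, 4, 5, 6, 7}  B2 = {2, 4, 5, 6, 8}  B3 = {1, 2, 4, 5, 6}  B4 = {2, 3, 4, 5, 6}  B5 = {0, 2, 4, 5, 6}
Tree: B1–B2, B2–B3, B3–B4, B4–B5

Every bag has size at most 5, so the width is 5 − 1 = 4 and tw(G) ≤ 4. For the lower bound: the 5 vertex sets {5,7}, {2,8}, {1,6}, {4}, {3} are disjoint, each induces a connected subgraph, and every pair is joined by at least one edge of G. Contracting each set to a single vertex therefore yields K_{5} as a minor, and since treewidth is minor-monotone, tw(G) ≥ tw(K_{5}) = 4. The upper and lower bounds meet at 4, so that is the treewidth.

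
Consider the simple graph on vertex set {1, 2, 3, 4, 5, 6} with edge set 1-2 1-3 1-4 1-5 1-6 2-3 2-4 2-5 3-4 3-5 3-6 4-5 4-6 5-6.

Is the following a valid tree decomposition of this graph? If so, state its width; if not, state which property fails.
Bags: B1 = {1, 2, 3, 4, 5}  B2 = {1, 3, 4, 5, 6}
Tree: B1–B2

Yes; width 4.

Every vertex of G appears in some bag (union = {1, 2, 3, 4, 5, 6}); every edge is covered by a bag; and for each vertex v the set of bags containing v is connected in the bag tree. The decomposition is therefore valid. The largest bag has 5 vertices, so the width is 4.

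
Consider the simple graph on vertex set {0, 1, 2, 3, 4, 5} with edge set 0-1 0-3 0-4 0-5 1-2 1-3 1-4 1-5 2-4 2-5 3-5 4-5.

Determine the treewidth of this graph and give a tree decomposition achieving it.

The largest bag has 4 vertices, giving width 3; this decomposition certifies tw(G) ≤ 3. On the other hand G contains the 4-clique {0, 1, 3, 5}. A clique must lie in a single bag of any decomposition, so no decomposition can have width below 3. Hence tw(G) = 3 exactly.

Treewidth 3.
One optimal decomposition is:
Bags: B1 = {0, 1, 4, 5}  B2 = {1, 2, 4, 5}  B3 = {0, 1, 3, 5}
Tree: B1–B2, B1–B3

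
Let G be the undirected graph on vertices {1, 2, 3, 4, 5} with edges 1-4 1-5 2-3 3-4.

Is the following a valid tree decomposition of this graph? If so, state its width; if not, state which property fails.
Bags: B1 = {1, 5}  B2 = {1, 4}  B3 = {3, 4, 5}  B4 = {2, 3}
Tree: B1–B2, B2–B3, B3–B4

No — bags containing vertex 5 are not connected in the tree.

A tree decomposition must satisfy three properties: every vertex lies in some bag; for every edge, both endpoints lie together in some bag; and for every vertex, the bags containing it form a connected subtree. Here bags containing vertex 5 are not connected in the tree, so the decomposition is invalid.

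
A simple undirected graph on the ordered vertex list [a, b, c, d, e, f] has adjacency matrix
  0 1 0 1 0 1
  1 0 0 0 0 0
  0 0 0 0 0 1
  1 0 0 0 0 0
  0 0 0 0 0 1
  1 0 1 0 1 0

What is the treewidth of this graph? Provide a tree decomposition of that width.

Treewidth 1.
Bags: B1 = {a, f}  B2 = {c, f}  B3 = {e, f}  B4 = {a, d}  B5 = {a, b}
Tree: B1–B2, B1–B3, B1–B4, B1–B5

Each bag holds 2 vertices, so the decomposition has width 1, which upper-bounds the treewidth. Any graph with an edge has treewidth ≥ 1, and G has the edge f–a. Combining the bounds, tw(G) = 1.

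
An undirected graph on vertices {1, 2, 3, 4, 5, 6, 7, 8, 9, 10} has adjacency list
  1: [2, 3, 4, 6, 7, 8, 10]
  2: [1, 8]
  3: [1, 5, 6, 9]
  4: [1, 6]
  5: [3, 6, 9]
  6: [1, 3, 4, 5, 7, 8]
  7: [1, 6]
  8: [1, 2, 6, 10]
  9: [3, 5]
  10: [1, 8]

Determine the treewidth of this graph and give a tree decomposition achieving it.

The largest bag has 3 vertices, giving width 2; this decomposition certifies tw(G) ≤ 2. On the other hand G contains the 3-clique {1, 2, 8}. A clique must lie in a single bag of any decomposition, so no decomposition can have width below 2. The upper and lower bounds meet at 2, so that is the treewidth.

Treewidth 2.
One such decomposition:
Bags: B1 = {1, 6, 8}  B2 = {1, 2, 8}  B3 = {1, 4, 6}  B4 = {1, 3, 6}  B5 = {3, 5, 6}  B6 = {1, 6, 7}  B7 = {1, 8, 10}  B8 = {3, 5, 9}
Tree: B1–B2, B1–B3, B1–B4, B4–B5, B3–B6, B2–B7, B5–B8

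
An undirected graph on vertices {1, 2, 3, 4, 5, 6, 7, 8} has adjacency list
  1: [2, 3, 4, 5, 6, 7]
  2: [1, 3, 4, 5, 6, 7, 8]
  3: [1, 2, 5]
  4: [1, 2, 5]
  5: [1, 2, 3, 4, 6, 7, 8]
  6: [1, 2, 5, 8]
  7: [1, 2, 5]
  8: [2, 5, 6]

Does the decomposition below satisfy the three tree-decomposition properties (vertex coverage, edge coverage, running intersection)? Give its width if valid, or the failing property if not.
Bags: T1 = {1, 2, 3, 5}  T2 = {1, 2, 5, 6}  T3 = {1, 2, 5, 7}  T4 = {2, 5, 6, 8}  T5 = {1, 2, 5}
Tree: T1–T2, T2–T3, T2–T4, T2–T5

No — vertex 4 appears in no bag.

A tree decomposition must satisfy three properties: every vertex lies in some bag; for every edge, both endpoints lie together in some bag; and for every vertex, the bags containing it form a connected subtree. Here vertex 4 appears in no bag, so the decomposition is invalid.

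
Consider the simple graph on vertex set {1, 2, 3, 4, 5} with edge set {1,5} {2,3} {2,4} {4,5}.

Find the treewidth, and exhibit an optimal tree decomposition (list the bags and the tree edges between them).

Each bag holds 2 vertices, so the decomposition has width 1, which upper-bounds the treewidth. G has an edge, so its treewidth is at least 1. Therefore the treewidth is 1.

Treewidth 1.
Bags: B1 = {1, 5}  B2 = {4, 5}  B3 = {2, 4}  B4 = {2, 3}
Tree: B1–B2, B2–B3, B3–B4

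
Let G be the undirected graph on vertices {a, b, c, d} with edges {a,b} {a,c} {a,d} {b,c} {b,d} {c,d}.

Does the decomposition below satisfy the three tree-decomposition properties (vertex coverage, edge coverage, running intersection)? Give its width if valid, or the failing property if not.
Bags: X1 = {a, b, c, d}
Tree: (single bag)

Vertex coverage: the bags together contain {a, b, c, d}, the full vertex set. Edge coverage: each edge of G has both endpoints in at least one bag. Running intersection: for every vertex, the bags containing it form a connected subtree. All three properties hold, so this is a valid tree decomposition of width max|bag| − 1 = 3, and hence tw(G) ≤ 3.

Yes; width 3.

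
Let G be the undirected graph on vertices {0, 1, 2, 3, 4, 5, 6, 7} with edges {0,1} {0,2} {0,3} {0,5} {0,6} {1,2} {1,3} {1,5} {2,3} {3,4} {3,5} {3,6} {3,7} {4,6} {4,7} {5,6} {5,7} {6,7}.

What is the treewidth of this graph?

3

A width-3 tree decomposition is:
Bags: B1 = {0, 3, 5, 6}  B2 = {0, 1, 3, 5}  B3 = {0, 1, 2, 3}  B4 = {3, 5, 6, 7}  B5 = {3, 4, 6, 7}
Tree: B1–B2, B2–B3, B1–B4, B4–B5
Each bag holds 4 vertices, so the decomposition has width 3, which upper-bounds the treewidth. On the other hand G contains the 4-clique {0, 1, 2, 3}. A clique must lie in a single bag of any decomposition, so no decomposition can have width below 3. Hence tw(G) = 3 exactly.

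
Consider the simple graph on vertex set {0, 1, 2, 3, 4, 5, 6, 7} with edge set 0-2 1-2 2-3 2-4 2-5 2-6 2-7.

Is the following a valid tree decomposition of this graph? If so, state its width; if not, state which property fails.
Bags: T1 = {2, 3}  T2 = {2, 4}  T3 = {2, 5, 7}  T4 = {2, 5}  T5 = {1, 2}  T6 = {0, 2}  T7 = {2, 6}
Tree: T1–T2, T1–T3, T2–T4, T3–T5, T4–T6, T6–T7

A tree decomposition must satisfy three properties: every vertex lies in some bag; for every edge, both endpoints lie together in some bag; and for every vertex, the bags containing it form a connected subtree. Here bags containing vertex 5 are not connected in the tree, so the decomposition is invalid.

No — bags containing vertex 5 are not connected in the tree.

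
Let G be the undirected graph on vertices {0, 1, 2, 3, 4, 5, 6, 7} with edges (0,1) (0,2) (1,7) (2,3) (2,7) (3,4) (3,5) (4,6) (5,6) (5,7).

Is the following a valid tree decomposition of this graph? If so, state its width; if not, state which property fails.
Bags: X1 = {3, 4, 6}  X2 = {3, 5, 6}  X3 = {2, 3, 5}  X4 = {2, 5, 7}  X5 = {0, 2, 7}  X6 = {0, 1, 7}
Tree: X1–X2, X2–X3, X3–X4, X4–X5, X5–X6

Vertex coverage: the bags together contain {0, 1, 2, 3, 4, 5, 6, 7}, the full vertex set. Edge coverage: each edge of G has both endpoints in at least one bag. Running intersection: for every vertex, the bags containing it form a connected subtree. All three properties hold, so this is a valid tree decomposition of width max|bag| − 1 = 2, and hence tw(G) ≤ 2.

Yes; width 2.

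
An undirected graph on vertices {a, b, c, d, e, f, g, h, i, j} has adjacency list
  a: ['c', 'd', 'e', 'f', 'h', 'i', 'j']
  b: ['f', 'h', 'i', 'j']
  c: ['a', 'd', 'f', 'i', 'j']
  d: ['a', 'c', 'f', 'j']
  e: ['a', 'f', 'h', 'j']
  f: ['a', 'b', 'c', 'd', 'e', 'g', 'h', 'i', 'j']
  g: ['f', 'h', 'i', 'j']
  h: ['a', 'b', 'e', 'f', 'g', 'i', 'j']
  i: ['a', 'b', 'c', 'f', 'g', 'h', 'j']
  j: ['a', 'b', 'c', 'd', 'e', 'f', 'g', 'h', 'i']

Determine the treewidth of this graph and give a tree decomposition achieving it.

Treewidth 4.
One optimal decomposition is:
Bags: B1 = {a, f, h, i, j}  B2 = {b, f, h, i, j}  B3 = {a, c, f, i, j}  B4 = {a, c, d, f, j}  B5 = {a, e, f, h, j}  B6 = {f, g, h, i, j}
Tree: B1–B2, B1–B3, B3–B4, B1–B5, B2–B6

Each bag holds 5 vertices, so the decomposition has width 4, which upper-bounds the treewidth. Conversely, {a, c, d, f, j} is a clique of size 5, and the vertices of any clique must share a bag in every tree decomposition; so some bag has ≥ 5 vertices and tw(G) ≥ 4. The upper and lower bounds meet at 4, so that is the treewidth.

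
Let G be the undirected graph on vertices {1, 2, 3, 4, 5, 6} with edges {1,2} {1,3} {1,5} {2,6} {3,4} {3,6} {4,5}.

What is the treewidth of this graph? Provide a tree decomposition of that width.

Treewidth 2.
One optimal decomposition is:
Bags: B1 = {2, 3, 6}  B2 = {1, 2, 3}  B3 = {1, 3, 4}  B4 = {1, 4, 5}
Tree: B1–B2, B2–B3, B3–B4

The largest bag has 3 vertices, giving width 2; this decomposition certifies tw(G) ≤ 2. The edges 6–2–1–3–6 form a cycle, so G is not a tree and its treewidth is at least 2. Hence tw(G) = 2 exactly.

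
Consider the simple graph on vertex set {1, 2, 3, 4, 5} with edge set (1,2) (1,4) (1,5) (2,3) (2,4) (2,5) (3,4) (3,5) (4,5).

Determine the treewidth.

A width-3 tree decomposition is:
Bags: B1 = {1, 2, 4, 5}  B2 = {2, 3, 4, 5}
Tree: B1–B2
Every bag has size at most 4, so the width is 4 − 1 = 3 and tw(G) ≤ 3. On the other hand G contains the 4-clique {1, 2, 4, 5}. A clique must lie in a single bag of any decomposition, so no decomposition can have width below 3. The upper and lower bounds meet at 3, so that is the treewidth.

3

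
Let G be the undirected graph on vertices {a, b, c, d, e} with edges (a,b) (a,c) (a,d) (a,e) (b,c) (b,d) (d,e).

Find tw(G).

2

A width-2 tree decomposition is:
Bags: B1 = {a, d, e}  B2 = {a, b, d}  B3 = {a, b, c}
Tree: B1–B2, B2–B3
Every bag has size at most 3, so the width is 3 − 1 = 2 and tw(G) ≤ 2. On the other hand G contains the 3-clique {a, d, e}. A clique must lie in a single bag of any decomposition, so no decomposition can have width below 2. Therefore the treewidth is 2.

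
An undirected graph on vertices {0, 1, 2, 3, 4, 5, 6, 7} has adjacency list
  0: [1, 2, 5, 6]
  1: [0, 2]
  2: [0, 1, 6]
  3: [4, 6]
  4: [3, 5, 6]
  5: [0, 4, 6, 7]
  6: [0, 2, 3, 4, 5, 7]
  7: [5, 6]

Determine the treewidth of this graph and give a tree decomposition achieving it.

Each bag holds 3 vertices, so the decomposition has width 2, which upper-bounds the treewidth. For the lower bound, the 3 vertices {0, 1, 2} are pairwise adjacent, and any tree decomposition puts a clique entirely inside one bag — forcing width ≥ 2. Hence tw(G) = 2 exactly.

Treewidth 2.
One such decomposition:
Bags: B1 = {0, 5, 6}  B2 = {5, 6, 7}  B3 = {0, 2, 6}  B4 = {0, 1, 2}  B5 = {4, 5, 6}  B6 = {3, 4, 6}
Tree: B1–B2, B1–B3, B3–B4, B2–B5, B5–B6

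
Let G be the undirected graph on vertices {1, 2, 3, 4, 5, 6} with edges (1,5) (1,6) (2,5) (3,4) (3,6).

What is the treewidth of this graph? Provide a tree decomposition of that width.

The largest bag has 2 vertices, giving width 1; this decomposition certifies tw(G) ≤ 1. G has an edge, so its treewidth is at least 1. Combining the bounds, tw(G) = 1.

Treewidth 1.
Bags: B1 = {2, 5}  B2 = {1, 5}  B3 = {1, 6}  B4 = {3, 6}  B5 = {3, 4}
Tree: B1–B2, B2–B3, B3–B4, B4–B5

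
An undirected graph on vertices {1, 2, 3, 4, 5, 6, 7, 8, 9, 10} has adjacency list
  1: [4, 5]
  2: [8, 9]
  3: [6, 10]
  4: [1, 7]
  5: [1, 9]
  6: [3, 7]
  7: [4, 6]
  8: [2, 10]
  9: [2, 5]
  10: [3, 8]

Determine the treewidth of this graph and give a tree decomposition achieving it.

Each bag holds 3 vertices, so the decomposition has width 2, which upper-bounds the treewidth. Since 1–5–9–2–8–10–3–6–7–4–1 is a cycle in G, G is not acyclic. Forests are exactly the graphs of treewidth ≤ 1, so tw(G) ≥ 2. Combining the bounds, tw(G) = 2.

Treewidth 2.
One optimal decomposition is:
Bags: B1 = {1, 5, 9}  B2 = {1, 2, 9}  B3 = {1, 2, 8}  B4 = {1, 8, 10}  B5 = {1, 3, 10}  B6 = {1, 3, 6}  B7 = {1, 6, 7}  B8 = {1, 4, 7}
Tree: B1–B2, B2–B3, B3–B4, B4–B5, B5–B6, B6–B7, B7–B8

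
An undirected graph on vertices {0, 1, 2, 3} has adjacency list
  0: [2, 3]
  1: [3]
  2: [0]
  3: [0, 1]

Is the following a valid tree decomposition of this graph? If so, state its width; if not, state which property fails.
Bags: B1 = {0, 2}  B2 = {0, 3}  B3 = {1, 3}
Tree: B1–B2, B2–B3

Yes; width 1.

Every vertex of G appears in some bag (union = {0, 1, 2, 3}); every edge is covered by a bag; and for each vertex v the set of bags containing v is connected in the bag tree. The decomposition is therefore valid. The largest bag has 2 vertices, so the width is 1.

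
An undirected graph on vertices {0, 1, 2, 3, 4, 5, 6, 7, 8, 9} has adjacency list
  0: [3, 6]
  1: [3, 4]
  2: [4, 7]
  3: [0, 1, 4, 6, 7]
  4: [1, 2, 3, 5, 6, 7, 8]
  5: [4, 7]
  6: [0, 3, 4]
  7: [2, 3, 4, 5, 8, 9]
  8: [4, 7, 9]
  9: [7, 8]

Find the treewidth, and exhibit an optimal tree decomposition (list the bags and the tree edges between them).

Treewidth 2.
One optimal decomposition is:
Bags: B1 = {3, 4, 7}  B2 = {1, 3, 4}  B3 = {4, 7, 8}  B4 = {7, 8, 9}  B5 = {4, 5, 7}  B6 = {2, 4, 7}  B7 = {3, 4, 6}  B8 = {0, 3, 6}
Tree: B1–B2, B1–B3, B3–B4, B1–B5, B5–B6, B2–B7, B7–B8

Each bag holds 3 vertices, so the decomposition has width 2, which upper-bounds the treewidth. For the lower bound, the 3 vertices {0, 3, 6} are pairwise adjacent, and any tree decomposition puts a clique entirely inside one bag — forcing width ≥ 2. Therefore the treewidth is 2.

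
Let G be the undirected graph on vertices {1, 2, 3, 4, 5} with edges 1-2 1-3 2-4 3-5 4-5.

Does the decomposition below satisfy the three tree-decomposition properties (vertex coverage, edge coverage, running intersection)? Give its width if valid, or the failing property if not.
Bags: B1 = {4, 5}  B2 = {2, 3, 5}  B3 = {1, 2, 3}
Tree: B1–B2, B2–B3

A tree decomposition must satisfy three properties: every vertex lies in some bag; for every edge, both endpoints lie together in some bag; and for every vertex, the bags containing it form a connected subtree. Here edge (2,4) lies in no bag, so the decomposition is invalid.

No — edge (2,4) lies in no bag.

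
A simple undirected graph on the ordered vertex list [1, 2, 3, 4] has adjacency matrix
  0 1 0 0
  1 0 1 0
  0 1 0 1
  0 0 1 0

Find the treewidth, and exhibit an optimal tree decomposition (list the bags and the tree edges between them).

Each bag holds 2 vertices, so the decomposition has width 1, which upper-bounds the treewidth. G has an edge, so its treewidth is at least 1. The upper and lower bounds meet at 1, so that is the treewidth.

Treewidth 1.
One optimal decomposition is:
Bags: B1 = {3, 4}  B2 = {2, 3}  B3 = {1, 2}
Tree: B1–B2, B2–B3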